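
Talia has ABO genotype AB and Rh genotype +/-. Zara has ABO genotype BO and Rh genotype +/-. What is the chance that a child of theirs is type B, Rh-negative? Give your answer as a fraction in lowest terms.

1/8

ABO cross AB × BO → offspring phenotypes: 1/4 A, 1/2 B, 1/4 AB.
Rh cross +/- × +/- → 3/4 Rh+, 1/4 Rh-.
Independent loci: P(type B, Rh-negative) = 1/2 × 1/4 = 1/8.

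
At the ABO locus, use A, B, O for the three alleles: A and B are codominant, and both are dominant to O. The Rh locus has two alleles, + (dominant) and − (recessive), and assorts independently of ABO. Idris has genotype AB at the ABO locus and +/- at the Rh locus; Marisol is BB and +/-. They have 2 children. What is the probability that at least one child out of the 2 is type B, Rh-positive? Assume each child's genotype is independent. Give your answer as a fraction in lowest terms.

39/64

ABO cross AB × BB → 1/2 B, 1/2 AB.
Rh cross +/- × +/- → 3/4 Rh+, 1/4 Rh-; so P(type B, Rh-positive) = 1/2 × 3/4 = 3/8 per child.
P(none) = (5/8)^2 = 25/64; P(at least one) = 1 − 25/64 = 39/64.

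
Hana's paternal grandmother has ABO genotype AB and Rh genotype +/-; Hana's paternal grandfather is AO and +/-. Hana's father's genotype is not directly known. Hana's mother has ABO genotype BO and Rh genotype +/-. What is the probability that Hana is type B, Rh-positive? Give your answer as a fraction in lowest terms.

Hana's father's ABO genotype from AB × AO: 1/4 AA, 1/4 AB, 1/4 AO, 1/4 BO.
Crossing each possibility with the mother BO and summing P(type B): 1/4·0 + 1/4·1/2 + 1/4·1/4 + 1/4·3/4 = 3/8.
Similarly for Rh via the father's Rh distribution: P(Rh+) = 3/4.
Independent loci: 3/8 × 3/4 = 9/32.

9/32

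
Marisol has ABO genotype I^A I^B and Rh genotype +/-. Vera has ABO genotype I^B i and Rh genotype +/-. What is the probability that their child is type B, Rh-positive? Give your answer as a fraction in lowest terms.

3/8

ABO cross I^A I^B × I^B i → offspring phenotypes: 1/4 A, 1/2 B, 1/4 AB.
Rh cross +/- × +/- → 3/4 Rh+, 1/4 Rh-.
Independent loci: P(type B, Rh-positive) = 1/2 × 3/4 = 3/8.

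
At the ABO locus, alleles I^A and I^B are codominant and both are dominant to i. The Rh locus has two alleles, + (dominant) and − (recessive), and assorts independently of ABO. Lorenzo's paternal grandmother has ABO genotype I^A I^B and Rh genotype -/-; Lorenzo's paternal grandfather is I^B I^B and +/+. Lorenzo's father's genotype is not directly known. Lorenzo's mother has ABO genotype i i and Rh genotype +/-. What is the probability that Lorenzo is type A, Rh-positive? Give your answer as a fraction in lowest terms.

3/16

Lorenzo's father's ABO genotype from I^A I^B × I^B I^B: 1/2 I^A I^B, 1/2 I^B I^B.
Crossing each possibility with the mother i i and summing P(type A): 1/2·1/2 + 1/2·0 = 1/4.
Similarly for Rh via the father's Rh distribution: P(Rh+) = 3/4.
Independent loci: 1/4 × 3/4 = 3/16.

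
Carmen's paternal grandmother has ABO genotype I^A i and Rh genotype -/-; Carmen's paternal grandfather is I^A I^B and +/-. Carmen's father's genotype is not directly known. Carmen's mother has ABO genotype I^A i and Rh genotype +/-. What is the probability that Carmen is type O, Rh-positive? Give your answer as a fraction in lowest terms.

5/64

Carmen's father's ABO genotype from I^A i × I^A I^B: 1/4 I^A I^A, 1/4 I^A I^B, 1/4 I^A i, 1/4 I^B i.
Crossing each possibility with the mother I^A i and summing P(type O): 1/4·0 + 1/4·0 + 1/4·1/4 + 1/4·1/4 = 1/8.
Similarly for Rh via the father's Rh distribution: P(Rh+) = 5/8.
Independent loci: 1/8 × 5/8 = 5/64.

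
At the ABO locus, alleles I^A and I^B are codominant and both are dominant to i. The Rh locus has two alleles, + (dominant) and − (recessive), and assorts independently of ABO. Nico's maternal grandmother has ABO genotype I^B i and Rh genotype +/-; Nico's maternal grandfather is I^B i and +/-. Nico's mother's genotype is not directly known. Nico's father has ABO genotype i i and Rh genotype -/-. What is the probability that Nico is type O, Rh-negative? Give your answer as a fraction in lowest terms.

1/4

Nico's mother's ABO genotype from I^B i × I^B i: 1/4 I^B I^B, 1/2 I^B i, 1/4 i i.
Crossing each possibility with the father i i and summing P(type O): 1/4·0 + 1/2·1/2 + 1/4·1 = 1/2.
Similarly for Rh via the mother's Rh distribution: P(Rh-) = 1/2.
Independent loci: 1/2 × 1/2 = 1/4.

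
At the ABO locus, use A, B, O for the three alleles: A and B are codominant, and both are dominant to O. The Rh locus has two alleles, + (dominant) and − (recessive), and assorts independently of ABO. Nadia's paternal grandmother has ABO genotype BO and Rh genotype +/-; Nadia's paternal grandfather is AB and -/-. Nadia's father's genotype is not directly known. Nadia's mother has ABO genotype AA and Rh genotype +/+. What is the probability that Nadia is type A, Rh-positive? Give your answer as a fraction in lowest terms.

1/2

Nadia's father's ABO genotype from BO × AB: 1/4 AB, 1/4 AO, 1/4 BB, 1/4 BO.
Crossing each possibility with the mother AA and summing P(type A): 1/4·1/2 + 1/4·1 + 1/4·0 + 1/4·1/2 = 1/2.
Similarly for Rh via the father's Rh distribution: P(Rh+) = 1.
Independent loci: 1/2 × 1 = 1/2.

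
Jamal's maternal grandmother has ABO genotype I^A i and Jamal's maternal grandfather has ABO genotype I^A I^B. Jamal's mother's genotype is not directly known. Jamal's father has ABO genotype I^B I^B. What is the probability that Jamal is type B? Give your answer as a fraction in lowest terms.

1/2

Jamal's mother's ABO genotype from I^A i × I^A I^B: 1/4 I^A I^A, 1/4 I^A I^B, 1/4 I^A i, 1/4 I^B i.
Crossing each possibility with the father I^B I^B and summing P(type B): 1/4·0 + 1/4·1/2 + 1/4·1/2 + 1/4·1 = 1/2.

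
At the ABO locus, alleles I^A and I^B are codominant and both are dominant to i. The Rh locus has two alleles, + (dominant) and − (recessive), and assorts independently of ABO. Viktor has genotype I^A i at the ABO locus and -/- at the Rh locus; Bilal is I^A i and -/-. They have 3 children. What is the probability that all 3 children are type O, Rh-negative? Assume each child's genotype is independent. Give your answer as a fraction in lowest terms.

1/64

ABO cross I^A i × I^A i → 1/4 O, 3/4 A.
Rh cross -/- × -/- → 1 Rh-; so P(type O, Rh-negative) = 1/4 × 1 = 1/4 per child.
All 3 independent: (1/4)^3 = 1/64.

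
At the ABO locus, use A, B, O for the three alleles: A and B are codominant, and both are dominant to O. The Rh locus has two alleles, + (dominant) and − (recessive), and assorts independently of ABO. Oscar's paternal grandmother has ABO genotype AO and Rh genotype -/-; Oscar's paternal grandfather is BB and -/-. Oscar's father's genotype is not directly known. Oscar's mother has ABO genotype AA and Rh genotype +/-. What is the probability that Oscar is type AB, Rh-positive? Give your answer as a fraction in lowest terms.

1/4

Oscar's father's ABO genotype from AO × BB: 1/2 AB, 1/2 BO.
Crossing each possibility with the mother AA and summing P(type AB): 1/2·1/2 + 1/2·1/2 = 1/2.
Similarly for Rh via the father's Rh distribution: P(Rh+) = 1/2.
Independent loci: 1/2 × 1/2 = 1/4.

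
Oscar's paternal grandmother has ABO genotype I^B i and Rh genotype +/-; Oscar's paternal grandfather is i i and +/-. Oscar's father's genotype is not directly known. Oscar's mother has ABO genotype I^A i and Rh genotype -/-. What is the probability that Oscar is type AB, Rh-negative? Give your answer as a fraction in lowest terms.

Oscar's father's ABO genotype from I^B i × i i: 1/2 I^B i, 1/2 i i.
Crossing each possibility with the mother I^A i and summing P(type AB): 1/2·1/4 + 1/2·0 = 1/8.
Similarly for Rh via the father's Rh distribution: P(Rh-) = 1/2.
Independent loci: 1/8 × 1/2 = 1/16.

1/16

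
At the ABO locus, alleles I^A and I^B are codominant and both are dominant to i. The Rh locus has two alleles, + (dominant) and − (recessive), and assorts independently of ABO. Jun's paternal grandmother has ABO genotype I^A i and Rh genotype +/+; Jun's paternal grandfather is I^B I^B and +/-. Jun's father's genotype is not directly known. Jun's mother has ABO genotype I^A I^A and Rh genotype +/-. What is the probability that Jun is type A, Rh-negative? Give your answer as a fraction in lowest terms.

Jun's father's ABO genotype from I^A i × I^B I^B: 1/2 I^A I^B, 1/2 I^B i.
Crossing each possibility with the mother I^A I^A and summing P(type A): 1/2·1/2 + 1/2·1/2 = 1/2.
Similarly for Rh via the father's Rh distribution: P(Rh-) = 1/8.
Independent loci: 1/2 × 1/8 = 1/16.

1/16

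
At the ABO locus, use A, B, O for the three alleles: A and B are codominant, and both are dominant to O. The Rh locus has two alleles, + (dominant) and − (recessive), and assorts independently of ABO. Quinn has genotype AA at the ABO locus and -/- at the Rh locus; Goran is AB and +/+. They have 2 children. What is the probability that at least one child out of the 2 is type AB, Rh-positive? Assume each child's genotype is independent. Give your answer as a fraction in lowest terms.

3/4

ABO cross AA × AB → 1/2 A, 1/2 AB.
Rh cross -/- × +/+ → 1 Rh+; so P(type AB, Rh-positive) = 1/2 × 1 = 1/2 per child.
P(none) = (1/2)^2 = 1/4; P(at least one) = 1 − 1/4 = 3/4.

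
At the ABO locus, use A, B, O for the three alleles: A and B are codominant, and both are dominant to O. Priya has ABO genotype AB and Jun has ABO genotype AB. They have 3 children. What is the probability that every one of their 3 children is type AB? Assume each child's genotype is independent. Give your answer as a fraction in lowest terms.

ABO cross AB × AB → 1/4 A, 1/4 B, 1/2 AB.
So P(type AB) = 1/2 per child.
All 3 independent: (1/2)^3 = 1/8.

1/8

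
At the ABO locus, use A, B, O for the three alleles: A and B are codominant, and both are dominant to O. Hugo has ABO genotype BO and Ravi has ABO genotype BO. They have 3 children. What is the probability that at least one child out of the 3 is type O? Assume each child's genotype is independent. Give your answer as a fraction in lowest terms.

37/64

ABO cross BO × BO → 1/4 O, 3/4 B.
So P(type O) = 1/4 per child.
P(none) = (3/4)^3 = 27/64; P(at least one) = 1 − 27/64 = 37/64.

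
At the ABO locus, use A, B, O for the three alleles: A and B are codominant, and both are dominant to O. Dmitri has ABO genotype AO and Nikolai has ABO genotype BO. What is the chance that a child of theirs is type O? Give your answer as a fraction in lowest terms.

1/4

ABO cross AO × BO → offspring phenotypes: 1/4 O, 1/4 A, 1/4 B, 1/4 AB.
So P(type O) = 1/4.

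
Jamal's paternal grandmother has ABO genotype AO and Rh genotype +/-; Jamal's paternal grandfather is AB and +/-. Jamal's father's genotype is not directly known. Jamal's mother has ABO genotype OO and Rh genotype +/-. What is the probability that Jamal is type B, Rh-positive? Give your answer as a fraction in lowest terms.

3/16

Jamal's father's ABO genotype from AO × AB: 1/4 AA, 1/4 AB, 1/4 AO, 1/4 BO.
Crossing each possibility with the mother OO and summing P(type B): 1/4·0 + 1/4·1/2 + 1/4·0 + 1/4·1/2 = 1/4.
Similarly for Rh via the father's Rh distribution: P(Rh+) = 3/4.
Independent loci: 1/4 × 3/4 = 3/16.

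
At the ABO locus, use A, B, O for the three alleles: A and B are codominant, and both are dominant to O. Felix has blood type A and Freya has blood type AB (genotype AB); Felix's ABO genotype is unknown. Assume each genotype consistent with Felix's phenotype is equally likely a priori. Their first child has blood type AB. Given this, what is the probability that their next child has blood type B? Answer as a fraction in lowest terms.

Possible genotypes: Felix ∈ {AA, AO}; Freya ∈ {AB}.
Weight each parental genotype pair by prior × P(type-AB child):
  AA × AB: posterior weight 2/3; P(next child type B) = 0.
  AO × AB: posterior weight 1/3; P(next child type B) = 1/4.
Weighted sum = 1/12.

1/12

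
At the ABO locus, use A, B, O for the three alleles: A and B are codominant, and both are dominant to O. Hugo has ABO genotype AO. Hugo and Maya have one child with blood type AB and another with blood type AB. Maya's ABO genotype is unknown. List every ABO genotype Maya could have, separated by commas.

AB, BB, BO

For each candidate genotype of Maya, check whether crossing it with AO can produce every observed child phenotype.
  AA → possible child types {A} ✗
  AB → possible child types {A, B, AB} ✓
  AO → possible child types {O, A} ✗
  BB → possible child types {B, AB} ✓
  BO → possible child types {O, A, B, AB} ✓
  OO → possible child types {O, A} ✗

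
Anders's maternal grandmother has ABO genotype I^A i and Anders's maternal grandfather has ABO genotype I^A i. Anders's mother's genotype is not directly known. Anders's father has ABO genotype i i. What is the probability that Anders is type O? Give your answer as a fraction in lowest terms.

1/2

Anders's mother's ABO genotype from I^A i × I^A i: 1/4 I^A I^A, 1/2 I^A i, 1/4 i i.
Crossing each possibility with the father i i and summing P(type O): 1/4·0 + 1/2·1/2 + 1/4·1 = 1/2.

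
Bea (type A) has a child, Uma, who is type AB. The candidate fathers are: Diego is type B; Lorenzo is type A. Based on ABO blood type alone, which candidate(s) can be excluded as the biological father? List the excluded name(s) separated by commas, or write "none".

A candidate is excluded only if no genotype consistent with his phenotype could produce a type AB child with a type A mother.
Lorenzo (type A): no genotype consistent with that phenotype can produce a type-AB child with a type-A mother.

Lorenzo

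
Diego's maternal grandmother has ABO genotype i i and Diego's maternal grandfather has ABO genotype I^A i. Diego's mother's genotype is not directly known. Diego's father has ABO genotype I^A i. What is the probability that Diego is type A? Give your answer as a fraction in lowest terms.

Diego's mother's ABO genotype from i i × I^A i: 1/2 I^A i, 1/2 i i.
Crossing each possibility with the father I^A i and summing P(type A): 1/2·3/4 + 1/2·1/2 = 5/8.

5/8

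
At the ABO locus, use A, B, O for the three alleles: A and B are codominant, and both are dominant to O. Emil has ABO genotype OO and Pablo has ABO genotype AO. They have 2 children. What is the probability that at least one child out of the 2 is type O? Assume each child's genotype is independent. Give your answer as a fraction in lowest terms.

3/4

ABO cross OO × AO → 1/2 O, 1/2 A.
So P(type O) = 1/2 per child.
P(none) = (1/2)^2 = 1/4; P(at least one) = 1 − 1/4 = 3/4.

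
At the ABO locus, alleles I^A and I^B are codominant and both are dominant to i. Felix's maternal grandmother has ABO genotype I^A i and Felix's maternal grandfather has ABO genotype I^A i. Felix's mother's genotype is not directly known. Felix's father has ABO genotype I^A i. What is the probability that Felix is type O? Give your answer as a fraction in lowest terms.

1/4

Felix's mother's ABO genotype from I^A i × I^A i: 1/4 I^A I^A, 1/2 I^A i, 1/4 i i.
Crossing each possibility with the father I^A i and summing P(type O): 1/4·0 + 1/2·1/4 + 1/4·1/2 = 1/4.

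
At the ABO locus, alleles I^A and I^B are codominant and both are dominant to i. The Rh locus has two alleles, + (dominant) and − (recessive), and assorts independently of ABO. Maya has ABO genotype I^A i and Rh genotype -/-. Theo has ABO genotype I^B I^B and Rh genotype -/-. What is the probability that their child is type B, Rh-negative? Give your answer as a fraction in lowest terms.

ABO cross I^A i × I^B I^B → offspring phenotypes: 1/2 B, 1/2 AB.
Rh cross -/- × -/- → 1 Rh-.
Independent loci: P(type B, Rh-negative) = 1/2 × 1 = 1/2.

1/2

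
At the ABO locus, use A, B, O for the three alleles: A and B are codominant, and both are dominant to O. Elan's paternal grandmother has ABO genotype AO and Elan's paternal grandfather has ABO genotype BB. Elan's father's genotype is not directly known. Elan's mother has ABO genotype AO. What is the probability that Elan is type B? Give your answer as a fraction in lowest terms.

Elan's father's ABO genotype from AO × BB: 1/2 AB, 1/2 BO.
Crossing each possibility with the mother AO and summing P(type B): 1/2·1/4 + 1/2·1/4 = 1/4.

1/4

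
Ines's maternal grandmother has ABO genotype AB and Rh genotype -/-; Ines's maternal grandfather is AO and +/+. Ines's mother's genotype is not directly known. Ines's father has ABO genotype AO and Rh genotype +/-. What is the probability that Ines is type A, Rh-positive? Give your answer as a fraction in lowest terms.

15/32

Ines's mother's ABO genotype from AB × AO: 1/4 AA, 1/4 AB, 1/4 AO, 1/4 BO.
Crossing each possibility with the father AO and summing P(type A): 1/4·1 + 1/4·1/2 + 1/4·3/4 + 1/4·1/4 = 5/8.
Similarly for Rh via the mother's Rh distribution: P(Rh+) = 3/4.
Independent loci: 5/8 × 3/4 = 15/32.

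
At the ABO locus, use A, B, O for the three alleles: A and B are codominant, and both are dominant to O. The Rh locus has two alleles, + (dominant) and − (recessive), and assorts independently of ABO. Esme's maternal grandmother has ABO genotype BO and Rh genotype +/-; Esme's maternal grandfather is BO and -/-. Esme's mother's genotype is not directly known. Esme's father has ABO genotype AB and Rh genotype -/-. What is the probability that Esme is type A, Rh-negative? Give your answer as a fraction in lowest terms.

3/16

Esme's mother's ABO genotype from BO × BO: 1/4 BB, 1/2 BO, 1/4 OO.
Crossing each possibility with the father AB and summing P(type A): 1/4·0 + 1/2·1/4 + 1/4·1/2 = 1/4.
Similarly for Rh via the mother's Rh distribution: P(Rh-) = 3/4.
Independent loci: 1/4 × 3/4 = 3/16.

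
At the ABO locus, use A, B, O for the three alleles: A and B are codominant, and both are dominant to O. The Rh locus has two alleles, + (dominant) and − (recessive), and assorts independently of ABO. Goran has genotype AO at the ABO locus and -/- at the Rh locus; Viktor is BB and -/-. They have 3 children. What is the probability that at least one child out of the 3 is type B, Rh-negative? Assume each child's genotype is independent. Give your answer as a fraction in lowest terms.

ABO cross AO × BB → 1/2 B, 1/2 AB.
Rh cross -/- × -/- → 1 Rh-; so P(type B, Rh-negative) = 1/2 × 1 = 1/2 per child.
P(none) = (1/2)^3 = 1/8; P(at least one) = 1 − 1/8 = 7/8.

7/8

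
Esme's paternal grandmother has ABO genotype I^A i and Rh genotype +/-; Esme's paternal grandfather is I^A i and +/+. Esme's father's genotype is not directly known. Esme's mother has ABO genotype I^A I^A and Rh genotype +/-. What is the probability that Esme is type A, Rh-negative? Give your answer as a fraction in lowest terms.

1/8

Esme's father's ABO genotype from I^A i × I^A i: 1/4 I^A I^A, 1/2 I^A i, 1/4 i i.
Crossing each possibility with the mother I^A I^A and summing P(type A): 1/4·1 + 1/2·1 + 1/4·1 = 1.
Similarly for Rh via the father's Rh distribution: P(Rh-) = 1/8.
Independent loci: 1 × 1/8 = 1/8.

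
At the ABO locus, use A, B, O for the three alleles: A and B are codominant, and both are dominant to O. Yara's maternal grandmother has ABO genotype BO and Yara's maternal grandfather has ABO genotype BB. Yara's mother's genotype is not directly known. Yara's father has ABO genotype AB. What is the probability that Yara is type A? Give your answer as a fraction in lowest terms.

Yara's mother's ABO genotype from BO × BB: 1/2 BB, 1/2 BO.
Crossing each possibility with the father AB and summing P(type A): 1/2·0 + 1/2·1/4 = 1/8.

1/8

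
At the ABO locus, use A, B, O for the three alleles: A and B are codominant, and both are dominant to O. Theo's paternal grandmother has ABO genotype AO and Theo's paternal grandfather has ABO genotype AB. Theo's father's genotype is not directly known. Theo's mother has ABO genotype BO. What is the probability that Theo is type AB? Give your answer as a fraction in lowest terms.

Theo's father's ABO genotype from AO × AB: 1/4 AA, 1/4 AB, 1/4 AO, 1/4 BO.
Crossing each possibility with the mother BO and summing P(type AB): 1/4·1/2 + 1/4·1/4 + 1/4·1/4 + 1/4·0 = 1/4.

1/4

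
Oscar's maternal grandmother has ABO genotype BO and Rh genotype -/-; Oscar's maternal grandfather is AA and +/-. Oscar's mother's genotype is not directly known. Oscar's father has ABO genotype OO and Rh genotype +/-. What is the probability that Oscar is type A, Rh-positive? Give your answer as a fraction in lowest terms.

5/16

Oscar's mother's ABO genotype from BO × AA: 1/2 AB, 1/2 AO.
Crossing each possibility with the father OO and summing P(type A): 1/2·1/2 + 1/2·1/2 = 1/2.
Similarly for Rh via the mother's Rh distribution: P(Rh+) = 5/8.
Independent loci: 1/2 × 5/8 = 5/16.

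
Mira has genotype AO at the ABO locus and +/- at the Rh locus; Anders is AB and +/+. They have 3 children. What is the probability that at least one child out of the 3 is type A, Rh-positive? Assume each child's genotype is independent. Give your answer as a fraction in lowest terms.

7/8

ABO cross AO × AB → 1/2 A, 1/4 B, 1/4 AB.
Rh cross +/- × +/+ → 1 Rh+; so P(type A, Rh-positive) = 1/2 × 1 = 1/2 per child.
P(none) = (1/2)^3 = 1/8; P(at least one) = 1 − 1/8 = 7/8.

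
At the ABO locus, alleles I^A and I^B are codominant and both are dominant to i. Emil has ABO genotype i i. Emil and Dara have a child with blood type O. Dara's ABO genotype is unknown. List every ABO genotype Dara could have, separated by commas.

I^A i, I^B i, i i

For each candidate genotype of Dara, check whether crossing it with i i can produce every observed child phenotype.
  I^A I^A → possible child types {A} ✗
  I^A I^B → possible child types {A, B} ✗
  I^A i → possible child types {O, A} ✓
  I^B I^B → possible child types {B} ✗
  I^B i → possible child types {O, B} ✓
  i i → possible child types {O} ✓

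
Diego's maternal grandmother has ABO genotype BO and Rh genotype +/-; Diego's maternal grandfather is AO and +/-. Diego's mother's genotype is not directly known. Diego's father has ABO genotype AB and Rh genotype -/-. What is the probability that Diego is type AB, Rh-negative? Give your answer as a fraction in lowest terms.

Diego's mother's ABO genotype from BO × AO: 1/4 AB, 1/4 AO, 1/4 BO, 1/4 OO.
Crossing each possibility with the father AB and summing P(type AB): 1/4·1/2 + 1/4·1/4 + 1/4·1/4 + 1/4·0 = 1/4.
Similarly for Rh via the mother's Rh distribution: P(Rh-) = 1/2.
Independent loci: 1/4 × 1/2 = 1/8.

1/8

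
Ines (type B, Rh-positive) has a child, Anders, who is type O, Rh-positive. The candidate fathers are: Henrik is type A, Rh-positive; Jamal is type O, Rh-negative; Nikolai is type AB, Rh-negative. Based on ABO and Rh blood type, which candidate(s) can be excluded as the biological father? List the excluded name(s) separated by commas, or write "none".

Nikolai

A candidate is excluded only if no genotype consistent with his phenotype could produce a type O, Rh-positive child with a type B, Rh-positive mother.
Nikolai (type AB, Rh-): no genotype consistent with that phenotype can produce a type-O Rh+ child with a type-B mother.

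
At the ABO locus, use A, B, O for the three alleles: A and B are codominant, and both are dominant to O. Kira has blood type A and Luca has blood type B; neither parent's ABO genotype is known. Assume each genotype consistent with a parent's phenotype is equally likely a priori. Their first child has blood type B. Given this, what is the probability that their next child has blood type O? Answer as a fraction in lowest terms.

Possible genotypes: Kira ∈ {AA, AO}; Luca ∈ {BB, BO}.
Weight each parental genotype pair by prior × P(type-B child):
  AO × BB: posterior weight 2/3; P(next child type O) = 0.
  AO × BO: posterior weight 1/3; P(next child type O) = 1/4.
Weighted sum = 1/12.

1/12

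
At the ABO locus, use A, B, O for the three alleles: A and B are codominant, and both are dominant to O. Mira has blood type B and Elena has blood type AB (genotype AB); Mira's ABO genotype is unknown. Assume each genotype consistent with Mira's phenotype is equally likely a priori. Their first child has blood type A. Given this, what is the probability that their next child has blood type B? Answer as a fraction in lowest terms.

Possible genotypes: Mira ∈ {BB, BO}; Elena ∈ {AB}.
Weight each parental genotype pair by prior × P(type-A child):
  BO × AB: posterior weight 1; P(next child type B) = 1/2.
Weighted sum = 1/2.

1/2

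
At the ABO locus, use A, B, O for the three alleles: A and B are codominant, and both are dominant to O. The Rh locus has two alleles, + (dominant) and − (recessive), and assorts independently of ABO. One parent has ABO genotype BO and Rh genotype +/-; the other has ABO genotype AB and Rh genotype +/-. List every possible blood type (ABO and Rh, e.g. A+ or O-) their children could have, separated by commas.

Gametes from BO × AB give offspring ABO genotypes AB, AO, BB, BO, i.e. phenotypes A, B, AB.
Rh cross +/- × +/- → phenotypes Rh+, Rh-.
Combining independently: A+, A-, B+, B-, AB+, AB-.

A+, A-, B+, B-, AB+, AB-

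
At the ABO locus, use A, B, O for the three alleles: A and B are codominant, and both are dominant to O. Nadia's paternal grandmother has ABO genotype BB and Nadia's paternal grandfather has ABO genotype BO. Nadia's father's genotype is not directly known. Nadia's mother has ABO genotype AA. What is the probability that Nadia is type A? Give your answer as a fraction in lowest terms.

Nadia's father's ABO genotype from BB × BO: 1/2 BB, 1/2 BO.
Crossing each possibility with the mother AA and summing P(type A): 1/2·0 + 1/2·1/2 = 1/4.

1/4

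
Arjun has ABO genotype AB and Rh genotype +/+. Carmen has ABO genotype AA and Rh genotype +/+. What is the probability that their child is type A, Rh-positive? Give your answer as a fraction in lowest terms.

ABO cross AB × AA → offspring phenotypes: 1/2 A, 1/2 AB.
Rh cross +/+ × +/+ → 1 Rh+.
Independent loci: P(type A, Rh-positive) = 1/2 × 1 = 1/2.

1/2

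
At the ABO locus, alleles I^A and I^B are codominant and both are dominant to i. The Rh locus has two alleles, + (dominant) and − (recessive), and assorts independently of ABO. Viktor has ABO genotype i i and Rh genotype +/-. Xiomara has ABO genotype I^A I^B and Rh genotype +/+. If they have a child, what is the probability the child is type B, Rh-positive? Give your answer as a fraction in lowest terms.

1/2

ABO cross i i × I^A I^B → offspring phenotypes: 1/2 A, 1/2 B.
Rh cross +/- × +/+ → 1 Rh+.
Independent loci: P(type B, Rh-positive) = 1/2 × 1 = 1/2.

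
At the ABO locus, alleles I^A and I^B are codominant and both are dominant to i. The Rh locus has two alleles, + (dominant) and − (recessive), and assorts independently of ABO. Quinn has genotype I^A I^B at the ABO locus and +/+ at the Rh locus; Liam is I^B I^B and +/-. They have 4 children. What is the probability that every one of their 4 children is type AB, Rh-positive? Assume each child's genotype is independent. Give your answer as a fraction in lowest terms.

1/16

ABO cross I^A I^B × I^B I^B → 1/2 B, 1/2 AB.
Rh cross +/+ × +/- → 1 Rh+; so P(type AB, Rh-positive) = 1/2 × 1 = 1/2 per child.
All 4 independent: (1/2)^4 = 1/16.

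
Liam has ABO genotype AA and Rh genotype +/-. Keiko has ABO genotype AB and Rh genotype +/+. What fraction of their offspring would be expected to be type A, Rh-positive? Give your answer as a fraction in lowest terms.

1/2

ABO cross AA × AB → offspring phenotypes: 1/2 A, 1/2 AB.
Rh cross +/- × +/+ → 1 Rh+.
Independent loci: P(type A, Rh-positive) = 1/2 × 1 = 1/2.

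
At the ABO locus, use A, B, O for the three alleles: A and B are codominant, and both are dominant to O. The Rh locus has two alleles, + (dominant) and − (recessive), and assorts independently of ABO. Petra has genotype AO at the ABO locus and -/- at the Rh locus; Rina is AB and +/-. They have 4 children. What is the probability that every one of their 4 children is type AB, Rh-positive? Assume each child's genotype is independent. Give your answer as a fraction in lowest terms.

ABO cross AO × AB → 1/2 A, 1/4 B, 1/4 AB.
Rh cross -/- × +/- → 1/2 Rh+, 1/2 Rh-; so P(type AB, Rh-positive) = 1/4 × 1/2 = 1/8 per child.
All 4 independent: (1/8)^4 = 1/4096.

1/4096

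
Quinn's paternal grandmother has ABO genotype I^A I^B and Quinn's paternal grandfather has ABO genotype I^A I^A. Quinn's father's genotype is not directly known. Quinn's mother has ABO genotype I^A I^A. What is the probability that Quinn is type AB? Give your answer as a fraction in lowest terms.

Quinn's father's ABO genotype from I^A I^B × I^A I^A: 1/2 I^A I^A, 1/2 I^A I^B.
Crossing each possibility with the mother I^A I^A and summing P(type AB): 1/2·0 + 1/2·1/2 = 1/4.

1/4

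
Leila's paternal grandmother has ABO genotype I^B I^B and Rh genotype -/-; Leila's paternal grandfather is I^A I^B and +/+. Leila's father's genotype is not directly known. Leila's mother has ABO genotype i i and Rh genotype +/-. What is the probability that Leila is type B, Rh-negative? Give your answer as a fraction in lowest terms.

3/16

Leila's father's ABO genotype from I^B I^B × I^A I^B: 1/2 I^A I^B, 1/2 I^B I^B.
Crossing each possibility with the mother i i and summing P(type B): 1/2·1/2 + 1/2·1 = 3/4.
Similarly for Rh via the father's Rh distribution: P(Rh-) = 1/4.
Independent loci: 3/4 × 1/4 = 3/16.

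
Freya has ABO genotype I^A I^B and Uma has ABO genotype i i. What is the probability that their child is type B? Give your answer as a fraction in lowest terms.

ABO cross I^A I^B × i i → offspring phenotypes: 1/2 A, 1/2 B.
So P(type B) = 1/2.

1/2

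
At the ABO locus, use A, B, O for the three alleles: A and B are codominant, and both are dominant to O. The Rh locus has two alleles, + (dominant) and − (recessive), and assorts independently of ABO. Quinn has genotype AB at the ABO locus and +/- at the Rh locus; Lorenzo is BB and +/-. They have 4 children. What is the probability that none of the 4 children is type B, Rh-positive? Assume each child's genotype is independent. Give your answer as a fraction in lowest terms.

ABO cross AB × BB → 1/2 B, 1/2 AB.
Rh cross +/- × +/- → 3/4 Rh+, 1/4 Rh-; so P(type B, Rh-positive) = 1/2 × 3/4 = 3/8 per child.
P(not type B, Rh-positive) = 5/8 for one child; (5/8)^4 = 625/4096.

625/4096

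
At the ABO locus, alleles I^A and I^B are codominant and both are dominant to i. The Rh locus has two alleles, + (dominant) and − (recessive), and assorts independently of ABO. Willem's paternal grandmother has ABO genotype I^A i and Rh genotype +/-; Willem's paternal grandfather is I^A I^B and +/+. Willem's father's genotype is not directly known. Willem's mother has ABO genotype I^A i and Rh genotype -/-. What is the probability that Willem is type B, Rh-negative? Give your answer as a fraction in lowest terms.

1/32

Willem's father's ABO genotype from I^A i × I^A I^B: 1/4 I^A I^A, 1/4 I^A I^B, 1/4 I^A i, 1/4 I^B i.
Crossing each possibility with the mother I^A i and summing P(type B): 1/4·0 + 1/4·1/4 + 1/4·0 + 1/4·1/4 = 1/8.
Similarly for Rh via the father's Rh distribution: P(Rh-) = 1/4.
Independent loci: 1/8 × 1/4 = 1/32.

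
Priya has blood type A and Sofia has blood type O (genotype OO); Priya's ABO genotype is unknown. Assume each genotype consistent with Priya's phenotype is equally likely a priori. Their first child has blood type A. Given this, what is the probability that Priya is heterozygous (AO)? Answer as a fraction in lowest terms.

Possible genotypes: Priya ∈ {AA, AO}; Sofia ∈ {OO}.
Weight each parental genotype pair by prior × P(type-A child):
  AA × OO: posterior weight 2/3.
  AO × OO: posterior weight 1/3.
Sum the posterior weight over pairs where Priya is AO: 1/3.

1/3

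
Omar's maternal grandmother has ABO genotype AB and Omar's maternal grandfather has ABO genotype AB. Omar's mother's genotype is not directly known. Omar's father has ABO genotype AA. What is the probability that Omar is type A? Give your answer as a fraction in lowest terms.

1/2

Omar's mother's ABO genotype from AB × AB: 1/4 AA, 1/2 AB, 1/4 BB.
Crossing each possibility with the father AA and summing P(type A): 1/4·1 + 1/2·1/2 + 1/4·0 = 1/2.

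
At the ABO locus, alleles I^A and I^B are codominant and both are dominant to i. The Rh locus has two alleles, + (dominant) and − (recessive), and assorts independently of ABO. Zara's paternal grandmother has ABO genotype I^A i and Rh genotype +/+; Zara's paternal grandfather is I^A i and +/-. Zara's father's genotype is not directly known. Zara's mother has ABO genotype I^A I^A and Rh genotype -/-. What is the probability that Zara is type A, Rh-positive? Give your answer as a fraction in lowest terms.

3/4

Zara's father's ABO genotype from I^A i × I^A i: 1/4 I^A I^A, 1/2 I^A i, 1/4 i i.
Crossing each possibility with the mother I^A I^A and summing P(type A): 1/4·1 + 1/2·1 + 1/4·1 = 1.
Similarly for Rh via the father's Rh distribution: P(Rh+) = 3/4.
Independent loci: 1 × 3/4 = 3/4.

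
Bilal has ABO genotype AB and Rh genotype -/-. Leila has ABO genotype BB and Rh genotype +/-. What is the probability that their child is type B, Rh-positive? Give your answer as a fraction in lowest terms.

1/4

ABO cross AB × BB → offspring phenotypes: 1/2 B, 1/2 AB.
Rh cross -/- × +/- → 1/2 Rh+, 1/2 Rh-.
Independent loci: P(type B, Rh-positive) = 1/2 × 1/2 = 1/4.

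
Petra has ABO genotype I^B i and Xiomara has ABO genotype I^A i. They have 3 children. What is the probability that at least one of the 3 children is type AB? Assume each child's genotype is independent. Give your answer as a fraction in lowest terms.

ABO cross I^B i × I^A i → 1/4 O, 1/4 A, 1/4 B, 1/4 AB.
So P(type AB) = 1/4 per child.
P(none) = (3/4)^3 = 27/64; P(at least one) = 1 − 27/64 = 37/64.

37/64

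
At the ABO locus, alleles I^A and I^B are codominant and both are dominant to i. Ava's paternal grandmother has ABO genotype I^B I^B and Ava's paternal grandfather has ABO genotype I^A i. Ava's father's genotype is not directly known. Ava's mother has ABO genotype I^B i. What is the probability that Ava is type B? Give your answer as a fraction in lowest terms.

Ava's father's ABO genotype from I^B I^B × I^A i: 1/2 I^A I^B, 1/2 I^B i.
Crossing each possibility with the mother I^B i and summing P(type B): 1/2·1/2 + 1/2·3/4 = 5/8.

5/8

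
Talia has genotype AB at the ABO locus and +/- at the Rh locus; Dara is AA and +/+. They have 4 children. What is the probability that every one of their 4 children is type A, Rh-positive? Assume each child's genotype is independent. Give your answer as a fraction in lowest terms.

1/16

ABO cross AB × AA → 1/2 A, 1/2 AB.
Rh cross +/- × +/+ → 1 Rh+; so P(type A, Rh-positive) = 1/2 × 1 = 1/2 per child.
All 4 independent: (1/2)^4 = 1/16.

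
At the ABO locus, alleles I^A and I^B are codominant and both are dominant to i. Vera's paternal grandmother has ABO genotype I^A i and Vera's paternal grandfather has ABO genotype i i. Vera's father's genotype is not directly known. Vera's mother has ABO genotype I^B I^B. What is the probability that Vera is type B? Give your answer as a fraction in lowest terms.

3/4

Vera's father's ABO genotype from I^A i × i i: 1/2 I^A i, 1/2 i i.
Crossing each possibility with the mother I^B I^B and summing P(type B): 1/2·1/2 + 1/2·1 = 3/4.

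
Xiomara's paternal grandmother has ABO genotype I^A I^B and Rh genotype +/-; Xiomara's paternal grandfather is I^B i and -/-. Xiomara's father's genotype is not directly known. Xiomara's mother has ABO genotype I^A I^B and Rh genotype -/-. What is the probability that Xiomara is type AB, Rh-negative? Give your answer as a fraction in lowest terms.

Xiomara's father's ABO genotype from I^A I^B × I^B i: 1/4 I^A I^B, 1/4 I^A i, 1/4 I^B I^B, 1/4 I^B i.
Crossing each possibility with the mother I^A I^B and summing P(type AB): 1/4·1/2 + 1/4·1/4 + 1/4·1/2 + 1/4·1/4 = 3/8.
Similarly for Rh via the father's Rh distribution: P(Rh-) = 3/4.
Independent loci: 3/8 × 3/4 = 9/32.

9/32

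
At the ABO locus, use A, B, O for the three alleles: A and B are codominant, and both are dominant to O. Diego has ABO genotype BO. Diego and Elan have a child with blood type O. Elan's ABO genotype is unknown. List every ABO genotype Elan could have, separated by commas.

For each candidate genotype of Elan, check whether crossing it with BO can produce every observed child phenotype.
  AA → possible child types {A, AB} ✗
  AB → possible child types {A, B, AB} ✗
  AO → possible child types {O, A, B, AB} ✓
  BB → possible child types {B} ✗
  BO → possible child types {O, B} ✓
  OO → possible child types {O, B} ✓

AO, BO, OO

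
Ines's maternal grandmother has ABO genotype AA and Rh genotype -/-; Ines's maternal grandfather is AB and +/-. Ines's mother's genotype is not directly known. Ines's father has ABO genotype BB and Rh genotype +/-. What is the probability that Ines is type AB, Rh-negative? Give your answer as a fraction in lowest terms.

9/32

Ines's mother's ABO genotype from AA × AB: 1/2 AA, 1/2 AB.
Crossing each possibility with the father BB and summing P(type AB): 1/2·1 + 1/2·1/2 = 3/4.
Similarly for Rh via the mother's Rh distribution: P(Rh-) = 3/8.
Independent loci: 3/4 × 3/8 = 9/32.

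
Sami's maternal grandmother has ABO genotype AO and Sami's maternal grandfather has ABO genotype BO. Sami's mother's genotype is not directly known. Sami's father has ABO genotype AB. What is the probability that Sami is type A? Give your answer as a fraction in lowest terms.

Sami's mother's ABO genotype from AO × BO: 1/4 AB, 1/4 AO, 1/4 BO, 1/4 OO.
Crossing each possibility with the father AB and summing P(type A): 1/4·1/4 + 1/4·1/2 + 1/4·1/4 + 1/4·1/2 = 3/8.

3/8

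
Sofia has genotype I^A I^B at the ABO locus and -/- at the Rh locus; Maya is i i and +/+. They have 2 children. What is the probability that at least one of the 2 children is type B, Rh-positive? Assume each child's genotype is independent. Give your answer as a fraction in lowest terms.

ABO cross I^A I^B × i i → 1/2 A, 1/2 B.
Rh cross -/- × +/+ → 1 Rh+; so P(type B, Rh-positive) = 1/2 × 1 = 1/2 per child.
P(none) = (1/2)^2 = 1/4; P(at least one) = 1 − 1/4 = 3/4.

3/4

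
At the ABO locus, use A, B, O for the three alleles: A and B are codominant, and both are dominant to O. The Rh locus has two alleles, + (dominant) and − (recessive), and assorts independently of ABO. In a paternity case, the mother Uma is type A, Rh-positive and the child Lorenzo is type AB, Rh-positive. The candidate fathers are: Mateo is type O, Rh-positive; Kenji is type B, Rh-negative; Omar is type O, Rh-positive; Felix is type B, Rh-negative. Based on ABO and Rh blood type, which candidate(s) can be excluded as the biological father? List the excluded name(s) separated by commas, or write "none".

A candidate is excluded only if no genotype consistent with his phenotype could produce a type AB, Rh-positive child with a type A, Rh-positive mother.
Mateo (type O, Rh+): no genotype consistent with that phenotype can produce a type-AB Rh+ child with a type-A mother.
Omar (type O, Rh+): no genotype consistent with that phenotype can produce a type-AB Rh+ child with a type-A mother.

Mateo, Omar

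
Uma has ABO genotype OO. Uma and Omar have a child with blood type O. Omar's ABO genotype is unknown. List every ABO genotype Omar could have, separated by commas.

For each candidate genotype of Omar, check whether crossing it with OO can produce every observed child phenotype.
  AA → possible child types {A} ✗
  AB → possible child types {A, B} ✗
  AO → possible child types {O, A} ✓
  BB → possible child types {B} ✗
  BO → possible child types {O, B} ✓
  OO → possible child types {O} ✓

AO, BO, OO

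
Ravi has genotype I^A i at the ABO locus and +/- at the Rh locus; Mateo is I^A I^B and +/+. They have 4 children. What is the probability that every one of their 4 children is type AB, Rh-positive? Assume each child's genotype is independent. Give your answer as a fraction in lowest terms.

1/256

ABO cross I^A i × I^A I^B → 1/2 A, 1/4 B, 1/4 AB.
Rh cross +/- × +/+ → 1 Rh+; so P(type AB, Rh-positive) = 1/4 × 1 = 1/4 per child.
All 4 independent: (1/4)^4 = 1/256.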